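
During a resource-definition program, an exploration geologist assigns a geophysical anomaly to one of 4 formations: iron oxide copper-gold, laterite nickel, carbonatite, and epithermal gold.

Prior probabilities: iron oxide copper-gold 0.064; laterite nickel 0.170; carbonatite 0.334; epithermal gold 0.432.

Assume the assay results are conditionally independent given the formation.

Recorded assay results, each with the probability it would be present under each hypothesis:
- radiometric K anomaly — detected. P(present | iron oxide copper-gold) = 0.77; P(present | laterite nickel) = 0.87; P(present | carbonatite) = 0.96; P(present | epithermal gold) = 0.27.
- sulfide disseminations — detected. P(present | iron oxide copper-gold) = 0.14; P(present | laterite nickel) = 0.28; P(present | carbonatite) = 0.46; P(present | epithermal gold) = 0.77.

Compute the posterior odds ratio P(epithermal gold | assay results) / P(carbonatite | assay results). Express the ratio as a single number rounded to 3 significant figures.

0.609

The normalizing constant cancels in an odds ratio, so compute prior × likelihood for the two hypotheses only:
  epithermal gold: 0.432 × 0.27 × 0.77 = 0.089813
  carbonatite: 0.334 × 0.96 × 0.46 = 0.14749
Posterior odds = 0.089813 / 0.14749 ≈ 0.609.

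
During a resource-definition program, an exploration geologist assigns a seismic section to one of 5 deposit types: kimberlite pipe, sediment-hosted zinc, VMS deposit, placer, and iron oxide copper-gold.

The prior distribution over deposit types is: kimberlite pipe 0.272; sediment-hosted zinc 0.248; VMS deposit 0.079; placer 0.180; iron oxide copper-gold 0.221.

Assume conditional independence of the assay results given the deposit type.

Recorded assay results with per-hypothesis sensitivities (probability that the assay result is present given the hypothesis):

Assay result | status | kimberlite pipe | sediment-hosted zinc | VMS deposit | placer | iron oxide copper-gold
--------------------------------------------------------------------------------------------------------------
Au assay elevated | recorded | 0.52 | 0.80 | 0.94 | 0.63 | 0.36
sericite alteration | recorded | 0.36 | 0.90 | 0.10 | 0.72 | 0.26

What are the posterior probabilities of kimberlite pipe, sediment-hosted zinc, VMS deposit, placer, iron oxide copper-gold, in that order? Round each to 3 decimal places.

0.150, 0.526, 0.022, 0.241, 0.061

By Bayes' rule with conditional independence, the unnormalized weight for each hypothesis is prior × ∏ likelihoods:
  kimberlite pipe: 0.272 × 0.52 × 0.36 = 0.050918
  sediment-hosted zinc: 0.248 × 0.80 × 0.90 = 0.17856
  VMS deposit: 0.079 × 0.94 × 0.10 = 0.007426
  placer: 0.180 × 0.63 × 0.72 = 0.081648
  iron oxide copper-gold: 0.221 × 0.36 × 0.26 = 0.020686
Marginal likelihood of the evidence = 0.33924.
P(kimberlite pipe | evidence) = 0.050918 / 0.33924 ≈ 0.150
P(sediment-hosted zinc | evidence) = 0.17856 / 0.33924 ≈ 0.526
P(VMS deposit | evidence) = 0.007426 / 0.33924 ≈ 0.022
P(placer | evidence) = 0.081648 / 0.33924 ≈ 0.241
P(iron oxide copper-gold | evidence) = 0.020686 / 0.33924 ≈ 0.061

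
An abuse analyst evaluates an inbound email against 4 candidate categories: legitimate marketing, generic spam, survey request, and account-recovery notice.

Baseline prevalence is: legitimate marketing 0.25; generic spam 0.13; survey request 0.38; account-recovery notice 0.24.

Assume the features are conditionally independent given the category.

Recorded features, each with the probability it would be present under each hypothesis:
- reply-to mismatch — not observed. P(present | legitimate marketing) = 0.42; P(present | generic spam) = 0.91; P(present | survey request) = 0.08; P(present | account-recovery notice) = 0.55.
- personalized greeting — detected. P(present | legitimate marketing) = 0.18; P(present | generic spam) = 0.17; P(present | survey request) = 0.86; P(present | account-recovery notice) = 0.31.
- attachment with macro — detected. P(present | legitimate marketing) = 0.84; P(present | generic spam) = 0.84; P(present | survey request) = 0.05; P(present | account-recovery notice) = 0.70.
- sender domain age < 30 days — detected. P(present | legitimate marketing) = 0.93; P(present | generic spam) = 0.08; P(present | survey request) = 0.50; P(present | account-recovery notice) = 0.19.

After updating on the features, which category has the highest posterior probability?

For each hypothesis, the unnormalized posterior weight is prior × product of the feature likelihoods (using 1 − P(present | H) for each absent feature):
  legitimate marketing: 0.25 × (1 − 0.42) × 0.18 × 0.84 × 0.93 = 0.020389
  generic spam: 0.13 × (1 − 0.91) × 0.17 × 0.84 × 0.08 = 0.00013366
  survey request: 0.38 × (1 − 0.08) × 0.86 × 0.05 × 0.50 = 0.0075164
  account-recovery notice: 0.24 × (1 − 0.55) × 0.31 × 0.70 × 0.19 = 0.0044528
Normalizing constant Z = 0.020389 + 0.00013366 + 0.0075164 + 0.0044528 = 0.032492.
P(legitimate marketing | evidence) ≈ 0.020389 / 0.032492 ≈ 0.628
P(generic spam | evidence) ≈ 0.00013366 / 0.032492 ≈ 0.004
P(survey request | evidence) ≈ 0.0075164 / 0.032492 ≈ 0.231
P(account-recovery notice | evidence) ≈ 0.0044528 / 0.032492 ≈ 0.137
The largest is 0.628, so legitimate marketing is most probable.

legitimate marketing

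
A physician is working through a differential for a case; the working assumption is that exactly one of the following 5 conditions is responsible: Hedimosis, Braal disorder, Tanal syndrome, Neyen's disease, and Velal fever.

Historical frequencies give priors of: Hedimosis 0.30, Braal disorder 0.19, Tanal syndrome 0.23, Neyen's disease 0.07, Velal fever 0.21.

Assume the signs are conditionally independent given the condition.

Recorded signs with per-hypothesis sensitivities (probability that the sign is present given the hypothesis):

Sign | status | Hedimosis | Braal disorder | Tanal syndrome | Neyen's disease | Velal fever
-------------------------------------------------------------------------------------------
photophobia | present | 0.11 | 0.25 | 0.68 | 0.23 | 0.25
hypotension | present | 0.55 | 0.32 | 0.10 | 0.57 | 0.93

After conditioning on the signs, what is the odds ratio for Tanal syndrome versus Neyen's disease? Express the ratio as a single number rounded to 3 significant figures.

1.70

The normalizing constant cancels in an odds ratio, so compute prior × likelihood for the two hypotheses only:
  Tanal syndrome: 0.23 × 0.68 × 0.10 = 0.01564
  Neyen's disease: 0.07 × 0.23 × 0.57 = 0.009177
Odds(Tanal syndrome : Neyen's disease) = 0.01564 / 0.009177 ≈ 1.70.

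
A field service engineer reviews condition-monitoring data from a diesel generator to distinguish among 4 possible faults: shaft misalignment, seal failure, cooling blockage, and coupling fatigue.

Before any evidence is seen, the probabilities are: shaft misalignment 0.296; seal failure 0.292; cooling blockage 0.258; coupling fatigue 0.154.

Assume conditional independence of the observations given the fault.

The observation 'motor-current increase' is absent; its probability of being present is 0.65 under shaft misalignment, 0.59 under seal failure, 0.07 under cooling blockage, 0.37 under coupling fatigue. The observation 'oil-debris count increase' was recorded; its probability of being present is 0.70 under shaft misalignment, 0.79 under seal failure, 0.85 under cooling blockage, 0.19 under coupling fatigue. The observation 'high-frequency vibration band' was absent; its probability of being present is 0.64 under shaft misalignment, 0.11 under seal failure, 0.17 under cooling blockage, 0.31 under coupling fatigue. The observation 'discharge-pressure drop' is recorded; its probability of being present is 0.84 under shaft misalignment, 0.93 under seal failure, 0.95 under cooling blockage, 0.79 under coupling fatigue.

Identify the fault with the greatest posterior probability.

By Bayes' rule with conditional independence, the unnormalized weight for each hypothesis is prior × ∏ likelihoods (using 1 − P(present | H) for each absent observation):
  shaft misalignment: 0.296 × (1 − 0.65) × 0.70 × (1 − 0.64) × 0.84 = 0.02193
  seal failure: 0.292 × (1 − 0.59) × 0.79 × (1 − 0.11) × 0.93 = 0.078283
  cooling blockage: 0.258 × (1 − 0.07) × 0.85 × (1 − 0.17) × 0.95 = 0.16081
  coupling fatigue: 0.154 × (1 − 0.37) × 0.19 × (1 − 0.31) × 0.79 = 0.010048
The unnormalized weights sum to 0.27107.
P(shaft misalignment | evidence) ≈ 0.02193 / 0.27107 ≈ 0.081
P(seal failure | evidence) ≈ 0.078283 / 0.27107 ≈ 0.289
P(cooling blockage | evidence) ≈ 0.16081 / 0.27107 ≈ 0.593
P(coupling fatigue | evidence) ≈ 0.010048 / 0.27107 ≈ 0.037
The largest is 0.593, so cooling blockage is most probable.

cooling blockage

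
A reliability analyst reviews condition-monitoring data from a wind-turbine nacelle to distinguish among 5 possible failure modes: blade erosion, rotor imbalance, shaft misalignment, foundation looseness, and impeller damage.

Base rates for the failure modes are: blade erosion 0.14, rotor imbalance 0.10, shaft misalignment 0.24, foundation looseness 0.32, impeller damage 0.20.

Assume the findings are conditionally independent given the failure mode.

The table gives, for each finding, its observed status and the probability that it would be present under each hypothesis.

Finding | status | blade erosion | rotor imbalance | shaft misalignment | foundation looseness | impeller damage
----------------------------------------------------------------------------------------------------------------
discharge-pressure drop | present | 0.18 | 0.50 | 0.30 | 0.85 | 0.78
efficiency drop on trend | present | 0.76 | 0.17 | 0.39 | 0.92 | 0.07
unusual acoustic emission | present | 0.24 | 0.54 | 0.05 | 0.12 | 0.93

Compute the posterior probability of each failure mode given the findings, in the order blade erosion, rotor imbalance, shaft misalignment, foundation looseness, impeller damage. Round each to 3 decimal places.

For each hypothesis, the unnormalized posterior weight is prior × product of the finding likelihoods:
  blade erosion: 0.14 × 0.18 × 0.76 × 0.24 = 0.0045965
  rotor imbalance: 0.10 × 0.50 × 0.17 × 0.54 = 0.00459
  shaft misalignment: 0.24 × 0.30 × 0.39 × 0.05 = 0.001404
  foundation looseness: 0.32 × 0.85 × 0.92 × 0.12 = 0.030029
  impeller damage: 0.20 × 0.78 × 0.07 × 0.93 = 0.010156
Marginal likelihood of the evidence = 0.050775.
P(blade erosion | evidence) = 0.0045965 / 0.050775 ≈ 0.091
P(rotor imbalance | evidence) = 0.00459 / 0.050775 ≈ 0.090
P(shaft misalignment | evidence) = 0.001404 / 0.050775 ≈ 0.028
P(foundation looseness | evidence) = 0.030029 / 0.050775 ≈ 0.591
P(impeller damage | evidence) = 0.010156 / 0.050775 ≈ 0.200

0.091, 0.090, 0.028, 0.591, 0.200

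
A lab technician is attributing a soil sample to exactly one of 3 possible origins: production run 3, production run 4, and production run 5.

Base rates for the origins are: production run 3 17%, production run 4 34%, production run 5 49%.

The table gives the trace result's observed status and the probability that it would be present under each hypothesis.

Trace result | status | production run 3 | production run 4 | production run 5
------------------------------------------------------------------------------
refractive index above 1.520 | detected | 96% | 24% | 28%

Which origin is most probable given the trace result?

production run 3

For each hypothesis, the unnormalized posterior weight is prior × likelihood:
  production run 3: 0.17 × 0.96 = 0.1632
  production run 4: 0.34 × 0.24 = 0.0816
  production run 5: 0.49 × 0.28 = 0.1372
Marginal likelihood of the evidence = 0.382.
P(production run 3 | evidence) ≈ 0.1632 / 0.382 ≈ 0.427
P(production run 4 | evidence) ≈ 0.0816 / 0.382 ≈ 0.214
P(production run 5 | evidence) ≈ 0.1372 / 0.382 ≈ 0.359
The largest is 0.427, so production run 3 is most probable.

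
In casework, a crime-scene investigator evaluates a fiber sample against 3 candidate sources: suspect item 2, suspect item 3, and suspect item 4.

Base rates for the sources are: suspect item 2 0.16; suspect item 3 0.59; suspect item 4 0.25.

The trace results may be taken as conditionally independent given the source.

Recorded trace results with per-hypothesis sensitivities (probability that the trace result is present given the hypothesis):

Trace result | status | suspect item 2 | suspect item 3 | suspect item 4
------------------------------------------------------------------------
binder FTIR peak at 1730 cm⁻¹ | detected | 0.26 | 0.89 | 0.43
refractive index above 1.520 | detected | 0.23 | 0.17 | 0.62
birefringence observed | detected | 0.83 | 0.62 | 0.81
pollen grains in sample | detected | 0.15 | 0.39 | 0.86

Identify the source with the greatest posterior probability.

suspect item 4

For each hypothesis, the unnormalized posterior weight is prior × product of the trace result likelihoods:
  suspect item 2: 0.16 × 0.26 × 0.23 × 0.83 × 0.15 = 0.0011912
  suspect item 3: 0.59 × 0.89 × 0.17 × 0.62 × 0.39 = 0.021585
  suspect item 4: 0.25 × 0.43 × 0.62 × 0.81 × 0.86 = 0.046428
The unnormalized weights sum to 0.069204.
P(suspect item 2 | evidence) ≈ 0.0011912 / 0.069204 ≈ 0.017
P(suspect item 3 | evidence) ≈ 0.021585 / 0.069204 ≈ 0.312
P(suspect item 4 | evidence) ≈ 0.046428 / 0.069204 ≈ 0.671
The largest is 0.671, so suspect item 4 is most probable.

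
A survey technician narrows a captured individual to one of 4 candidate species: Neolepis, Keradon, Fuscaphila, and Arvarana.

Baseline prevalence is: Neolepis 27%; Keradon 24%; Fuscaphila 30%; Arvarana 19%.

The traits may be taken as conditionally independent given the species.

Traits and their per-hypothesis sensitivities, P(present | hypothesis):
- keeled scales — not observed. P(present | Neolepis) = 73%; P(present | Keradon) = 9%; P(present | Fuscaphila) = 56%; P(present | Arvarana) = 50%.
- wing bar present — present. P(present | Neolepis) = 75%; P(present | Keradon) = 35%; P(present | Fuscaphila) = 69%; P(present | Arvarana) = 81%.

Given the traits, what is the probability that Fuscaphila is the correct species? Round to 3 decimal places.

0.304

For each hypothesis, the unnormalized posterior weight is prior × product of the trait likelihoods (using 1 − P(present | H) for each absent trait):
  Neolepis: 0.27 × (1 − 0.73) × 0.75 = 0.054675
  Keradon: 0.24 × (1 − 0.09) × 0.35 = 0.07644
  Fuscaphila: 0.30 × (1 − 0.56) × 0.69 = 0.09108
  Arvarana: 0.19 × (1 − 0.50) × 0.81 = 0.07695
The unnormalized weights sum to 0.29914.
P(Fuscaphila | evidence) = 0.09108 / 0.29914 ≈ 0.304.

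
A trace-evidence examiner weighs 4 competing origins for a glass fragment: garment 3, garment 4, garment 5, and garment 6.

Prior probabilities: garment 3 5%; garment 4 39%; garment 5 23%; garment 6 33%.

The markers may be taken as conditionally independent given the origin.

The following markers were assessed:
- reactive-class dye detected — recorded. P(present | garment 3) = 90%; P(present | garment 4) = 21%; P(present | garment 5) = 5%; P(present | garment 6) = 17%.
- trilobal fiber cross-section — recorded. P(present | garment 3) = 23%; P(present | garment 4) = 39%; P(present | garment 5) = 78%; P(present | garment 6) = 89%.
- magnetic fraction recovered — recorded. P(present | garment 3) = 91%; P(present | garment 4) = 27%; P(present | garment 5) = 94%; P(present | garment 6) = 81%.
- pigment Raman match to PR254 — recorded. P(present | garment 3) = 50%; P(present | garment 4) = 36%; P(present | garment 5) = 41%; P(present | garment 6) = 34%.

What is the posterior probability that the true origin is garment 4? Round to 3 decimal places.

Multiply each prior by the joint likelihood of the marker pattern:
  garment 3: 0.05 × 0.90 × 0.23 × 0.91 × 0.50 = 0.0047093
  garment 4: 0.39 × 0.21 × 0.39 × 0.27 × 0.36 = 0.0031047
  garment 5: 0.23 × 0.05 × 0.78 × 0.94 × 0.41 = 0.003457
  garment 6: 0.33 × 0.17 × 0.89 × 0.81 × 0.34 = 0.01375
Marginal likelihood of the evidence = 0.025021.
P(garment 4 | evidence) = 0.0031047 / 0.025021 ≈ 0.124.

0.124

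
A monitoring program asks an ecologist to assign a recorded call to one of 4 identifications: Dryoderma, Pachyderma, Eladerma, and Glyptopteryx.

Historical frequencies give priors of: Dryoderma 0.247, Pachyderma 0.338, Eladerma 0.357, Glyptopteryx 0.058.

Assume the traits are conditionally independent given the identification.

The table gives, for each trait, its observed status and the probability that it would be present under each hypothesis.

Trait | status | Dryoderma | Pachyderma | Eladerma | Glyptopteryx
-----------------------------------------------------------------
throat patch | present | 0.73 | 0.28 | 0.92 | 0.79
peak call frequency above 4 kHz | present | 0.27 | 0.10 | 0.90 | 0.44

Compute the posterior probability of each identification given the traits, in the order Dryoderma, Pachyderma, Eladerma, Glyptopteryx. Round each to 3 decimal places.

0.130, 0.025, 0.791, 0.054

By Bayes' rule with conditional independence, the unnormalized weight for each hypothesis is prior × ∏ likelihoods:
  Dryoderma: 0.247 × 0.73 × 0.27 = 0.048684
  Pachyderma: 0.338 × 0.28 × 0.10 = 0.009464
  Eladerma: 0.357 × 0.92 × 0.90 = 0.2956
  Glyptopteryx: 0.058 × 0.79 × 0.44 = 0.020161
Normalizing constant Z = 0.048684 + 0.009464 + 0.2956 + 0.020161 = 0.3739.
P(Dryoderma | evidence) = 0.048684 / 0.3739 ≈ 0.130
P(Pachyderma | evidence) = 0.009464 / 0.3739 ≈ 0.025
P(Eladerma | evidence) = 0.2956 / 0.3739 ≈ 0.791
P(Glyptopteryx | evidence) = 0.020161 / 0.3739 ≈ 0.054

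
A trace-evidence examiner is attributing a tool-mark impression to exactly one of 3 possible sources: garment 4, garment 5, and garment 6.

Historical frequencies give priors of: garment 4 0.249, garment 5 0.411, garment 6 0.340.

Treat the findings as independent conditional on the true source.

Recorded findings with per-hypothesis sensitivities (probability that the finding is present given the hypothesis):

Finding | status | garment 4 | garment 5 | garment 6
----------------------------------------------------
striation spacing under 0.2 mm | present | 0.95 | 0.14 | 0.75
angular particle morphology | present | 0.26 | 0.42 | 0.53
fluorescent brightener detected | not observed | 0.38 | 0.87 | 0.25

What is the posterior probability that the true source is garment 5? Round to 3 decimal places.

0.022

For each hypothesis, the unnormalized posterior weight is prior × product of the finding likelihoods (using 1 − P(present | H) for each absent finding):
  garment 4: 0.249 × 0.95 × 0.26 × (1 − 0.38) = 0.038132
  garment 5: 0.411 × 0.14 × 0.42 × (1 − 0.87) = 0.0031417
  garment 6: 0.340 × 0.75 × 0.53 × (1 − 0.25) = 0.10136
Normalizing constant Z = 0.038132 + 0.0031417 + 0.10136 = 0.14264.
P(garment 5 | evidence) = 0.0031417 / 0.14264 ≈ 0.022.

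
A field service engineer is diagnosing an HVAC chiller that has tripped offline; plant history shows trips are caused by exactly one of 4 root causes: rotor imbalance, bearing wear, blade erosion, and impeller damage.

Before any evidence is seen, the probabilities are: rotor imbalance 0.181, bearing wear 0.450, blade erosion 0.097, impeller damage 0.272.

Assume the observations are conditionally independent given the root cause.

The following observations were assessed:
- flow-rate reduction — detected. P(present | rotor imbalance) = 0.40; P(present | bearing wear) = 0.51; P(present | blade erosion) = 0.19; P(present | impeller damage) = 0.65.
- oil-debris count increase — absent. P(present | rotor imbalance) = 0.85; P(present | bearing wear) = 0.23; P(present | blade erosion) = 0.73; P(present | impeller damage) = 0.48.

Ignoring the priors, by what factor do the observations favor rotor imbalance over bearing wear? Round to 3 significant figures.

0.153

The Bayes factor is the ratio of the joint likelihoods of the evidence pattern under the two hypotheses (using 1 − P(present | H) for each absent observation).
  rotor imbalance: 0.40 × (1 − 0.85) = 0.06
  bearing wear: 0.51 × (1 − 0.23) = 0.3927
Bayes factor = 0.06 / 0.3927 ≈ 0.153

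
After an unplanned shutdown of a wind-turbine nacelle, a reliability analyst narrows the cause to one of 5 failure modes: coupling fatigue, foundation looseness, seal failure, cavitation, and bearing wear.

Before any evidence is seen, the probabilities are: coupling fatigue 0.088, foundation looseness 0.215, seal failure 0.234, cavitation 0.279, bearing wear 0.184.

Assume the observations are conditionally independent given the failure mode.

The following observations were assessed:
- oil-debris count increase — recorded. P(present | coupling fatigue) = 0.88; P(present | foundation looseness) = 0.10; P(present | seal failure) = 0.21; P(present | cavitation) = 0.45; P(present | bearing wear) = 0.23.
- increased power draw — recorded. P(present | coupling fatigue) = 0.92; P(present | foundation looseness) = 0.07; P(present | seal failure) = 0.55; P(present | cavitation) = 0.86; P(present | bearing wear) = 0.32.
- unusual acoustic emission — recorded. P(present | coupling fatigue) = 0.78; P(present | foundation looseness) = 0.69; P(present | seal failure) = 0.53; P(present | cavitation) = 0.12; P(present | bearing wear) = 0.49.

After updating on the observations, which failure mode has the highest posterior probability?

coupling fatigue

Multiply each prior by the joint likelihood of the evidence pattern:
  coupling fatigue: 0.088 × 0.88 × 0.92 × 0.78 = 0.055571
  foundation looseness: 0.215 × 0.10 × 0.07 × 0.69 = 0.0010385
  seal failure: 0.234 × 0.21 × 0.55 × 0.53 = 0.014324
  cavitation: 0.279 × 0.45 × 0.86 × 0.12 = 0.012957
  bearing wear: 0.184 × 0.23 × 0.32 × 0.49 = 0.0066358
Marginal likelihood of the evidence = 0.090526.
P(coupling fatigue | evidence) ≈ 0.055571 / 0.090526 ≈ 0.614
P(foundation looseness | evidence) ≈ 0.0010385 / 0.090526 ≈ 0.011
P(seal failure | evidence) ≈ 0.014324 / 0.090526 ≈ 0.158
P(cavitation | evidence) ≈ 0.012957 / 0.090526 ≈ 0.143
P(bearing wear | evidence) ≈ 0.0066358 / 0.090526 ≈ 0.073
The largest is 0.614, so coupling fatigue is most probable.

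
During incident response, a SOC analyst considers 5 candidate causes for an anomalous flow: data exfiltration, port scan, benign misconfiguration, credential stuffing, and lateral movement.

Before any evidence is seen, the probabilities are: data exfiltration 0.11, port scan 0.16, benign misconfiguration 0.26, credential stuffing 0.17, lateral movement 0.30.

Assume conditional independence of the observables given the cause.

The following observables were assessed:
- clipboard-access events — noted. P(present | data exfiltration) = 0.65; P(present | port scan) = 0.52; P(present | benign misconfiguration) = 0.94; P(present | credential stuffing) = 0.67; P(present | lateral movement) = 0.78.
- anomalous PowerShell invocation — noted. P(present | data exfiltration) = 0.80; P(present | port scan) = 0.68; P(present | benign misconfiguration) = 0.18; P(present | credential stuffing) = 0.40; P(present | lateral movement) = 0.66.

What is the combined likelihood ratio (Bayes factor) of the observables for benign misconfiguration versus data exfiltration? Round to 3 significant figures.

0.325

Take the product of per-observable likelihoods under each hypothesis, then divide.
  benign misconfiguration: 0.94 × 0.18 = 0.1692
  data exfiltration: 0.65 × 0.80 = 0.52
Bayes factor = 0.1692 / 0.52 ≈ 0.325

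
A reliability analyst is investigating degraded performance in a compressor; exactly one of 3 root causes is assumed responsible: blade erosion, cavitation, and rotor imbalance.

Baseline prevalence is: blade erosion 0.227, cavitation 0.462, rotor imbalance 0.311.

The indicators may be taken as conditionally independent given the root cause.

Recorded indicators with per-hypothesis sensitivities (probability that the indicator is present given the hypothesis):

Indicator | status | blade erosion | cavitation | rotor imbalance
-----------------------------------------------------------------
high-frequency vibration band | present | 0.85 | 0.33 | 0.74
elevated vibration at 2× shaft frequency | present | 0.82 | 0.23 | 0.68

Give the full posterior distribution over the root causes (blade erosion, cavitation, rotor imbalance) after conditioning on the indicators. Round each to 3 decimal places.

By Bayes' rule with conditional independence, the unnormalized weight for each hypothesis is prior × ∏ likelihoods:
  blade erosion: 0.227 × 0.85 × 0.82 = 0.15822
  cavitation: 0.462 × 0.33 × 0.23 = 0.035066
  rotor imbalance: 0.311 × 0.74 × 0.68 = 0.1565
The unnormalized weights sum to 0.34978.
P(blade erosion | evidence) = 0.15822 / 0.34978 ≈ 0.452
P(cavitation | evidence) = 0.035066 / 0.34978 ≈ 0.100
P(rotor imbalance | evidence) = 0.1565 / 0.34978 ≈ 0.447

0.452, 0.100, 0.447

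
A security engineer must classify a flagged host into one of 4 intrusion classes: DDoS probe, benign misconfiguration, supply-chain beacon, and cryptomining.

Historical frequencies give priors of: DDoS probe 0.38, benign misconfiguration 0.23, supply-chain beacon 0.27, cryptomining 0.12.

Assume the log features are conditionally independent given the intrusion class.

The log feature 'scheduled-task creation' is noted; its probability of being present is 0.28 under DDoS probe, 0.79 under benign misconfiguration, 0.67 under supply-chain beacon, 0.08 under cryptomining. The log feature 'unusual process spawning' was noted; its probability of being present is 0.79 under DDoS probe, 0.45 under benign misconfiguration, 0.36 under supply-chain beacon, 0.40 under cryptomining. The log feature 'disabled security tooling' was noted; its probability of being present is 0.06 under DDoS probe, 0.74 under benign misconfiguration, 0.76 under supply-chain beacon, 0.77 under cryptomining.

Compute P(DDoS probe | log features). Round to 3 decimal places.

Multiply each prior by the joint likelihood of the log feature pattern:
  DDoS probe: 0.38 × 0.28 × 0.79 × 0.06 = 0.0050434
  benign misconfiguration: 0.23 × 0.79 × 0.45 × 0.74 = 0.060506
  supply-chain beacon: 0.27 × 0.67 × 0.36 × 0.76 = 0.049494
  cryptomining: 0.12 × 0.08 × 0.40 × 0.77 = 0.0029568
Marginal likelihood of the evidence = 0.118.
P(DDoS probe | evidence) = 0.0050434 / 0.118 ≈ 0.043.

0.043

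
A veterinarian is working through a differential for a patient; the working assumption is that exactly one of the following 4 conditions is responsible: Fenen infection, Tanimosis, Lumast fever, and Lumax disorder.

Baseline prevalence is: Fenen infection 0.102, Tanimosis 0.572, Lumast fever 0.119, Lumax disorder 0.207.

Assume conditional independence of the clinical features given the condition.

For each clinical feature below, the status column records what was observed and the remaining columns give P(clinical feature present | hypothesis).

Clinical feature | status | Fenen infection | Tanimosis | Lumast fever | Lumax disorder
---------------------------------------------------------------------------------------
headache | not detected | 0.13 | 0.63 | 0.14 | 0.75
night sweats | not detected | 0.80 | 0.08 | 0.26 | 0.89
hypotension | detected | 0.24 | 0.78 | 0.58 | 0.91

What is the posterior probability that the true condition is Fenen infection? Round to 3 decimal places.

By Bayes' rule with conditional independence, the unnormalized weight for each hypothesis is prior × ∏ likelihoods (using 1 − P(present | H) for each absent clinical feature):
  Fenen infection: 0.102 × (1 − 0.13) × (1 − 0.80) × 0.24 = 0.0042595
  Tanimosis: 0.572 × (1 − 0.63) × (1 − 0.08) × 0.78 = 0.15187
  Lumast fever: 0.119 × (1 − 0.14) × (1 − 0.26) × 0.58 = 0.043924
  Lumax disorder: 0.207 × (1 − 0.75) × (1 − 0.89) × 0.91 = 0.0051802
The unnormalized weights sum to 0.20524.
P(Fenen infection | evidence) = 0.0042595 / 0.20524 ≈ 0.021.

0.021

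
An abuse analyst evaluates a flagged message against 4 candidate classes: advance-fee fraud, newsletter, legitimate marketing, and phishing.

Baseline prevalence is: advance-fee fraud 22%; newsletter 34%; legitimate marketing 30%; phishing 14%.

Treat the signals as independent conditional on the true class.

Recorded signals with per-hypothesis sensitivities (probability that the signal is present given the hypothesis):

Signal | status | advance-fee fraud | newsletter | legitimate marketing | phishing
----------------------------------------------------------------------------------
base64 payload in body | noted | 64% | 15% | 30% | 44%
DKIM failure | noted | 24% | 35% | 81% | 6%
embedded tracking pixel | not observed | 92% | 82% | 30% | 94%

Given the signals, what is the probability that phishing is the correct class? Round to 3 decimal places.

Multiply each prior by the joint likelihood of the signal pattern (using 1 − P(present | H) for each absent signal):
  advance-fee fraud: 0.22 × 0.64 × 0.24 × (1 − 0.92) = 0.0027034
  newsletter: 0.34 × 0.15 × 0.35 × (1 − 0.82) = 0.003213
  legitimate marketing: 0.30 × 0.30 × 0.81 × (1 − 0.30) = 0.05103
  phishing: 0.14 × 0.44 × 0.06 × (1 − 0.94) = 0.00022176
The unnormalized weights sum to 0.057168.
P(phishing | evidence) = 0.00022176 / 0.057168 ≈ 0.004.

0.004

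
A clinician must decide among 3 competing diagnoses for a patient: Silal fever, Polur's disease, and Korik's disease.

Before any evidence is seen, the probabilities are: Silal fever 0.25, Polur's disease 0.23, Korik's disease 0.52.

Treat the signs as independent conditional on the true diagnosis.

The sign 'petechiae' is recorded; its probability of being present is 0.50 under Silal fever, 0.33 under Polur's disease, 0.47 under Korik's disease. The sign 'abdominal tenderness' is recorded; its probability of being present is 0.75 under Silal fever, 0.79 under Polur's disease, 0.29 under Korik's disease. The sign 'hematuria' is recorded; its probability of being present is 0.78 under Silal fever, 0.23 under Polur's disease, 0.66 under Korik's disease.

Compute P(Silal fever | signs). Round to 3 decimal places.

By Bayes' rule with conditional independence, the unnormalized weight for each hypothesis is prior × ∏ likelihoods:
  Silal fever: 0.25 × 0.50 × 0.75 × 0.78 = 0.073125
  Polur's disease: 0.23 × 0.33 × 0.79 × 0.23 = 0.013791
  Korik's disease: 0.52 × 0.47 × 0.29 × 0.66 = 0.046778
Normalizing constant Z = 0.073125 + 0.013791 + 0.046778 = 0.13369.
P(Silal fever | evidence) = 0.073125 / 0.13369 ≈ 0.547.

0.547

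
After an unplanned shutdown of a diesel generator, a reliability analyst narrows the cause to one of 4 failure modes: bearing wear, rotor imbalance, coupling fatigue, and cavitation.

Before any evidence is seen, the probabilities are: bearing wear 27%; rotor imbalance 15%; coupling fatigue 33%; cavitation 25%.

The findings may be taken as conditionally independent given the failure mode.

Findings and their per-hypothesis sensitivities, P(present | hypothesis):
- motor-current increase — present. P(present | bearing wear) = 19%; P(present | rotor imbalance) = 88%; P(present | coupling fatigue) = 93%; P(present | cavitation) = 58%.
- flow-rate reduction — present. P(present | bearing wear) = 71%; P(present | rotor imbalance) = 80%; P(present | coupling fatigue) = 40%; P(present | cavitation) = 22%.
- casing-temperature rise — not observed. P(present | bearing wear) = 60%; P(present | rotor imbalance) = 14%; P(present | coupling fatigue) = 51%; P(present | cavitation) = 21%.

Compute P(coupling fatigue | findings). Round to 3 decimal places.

0.315

By Bayes' rule with conditional independence, the unnormalized weight for each hypothesis is prior × ∏ likelihoods (using 1 − P(present | H) for each absent finding):
  bearing wear: 0.27 × 0.19 × 0.71 × (1 − 0.60) = 0.014569
  rotor imbalance: 0.15 × 0.88 × 0.80 × (1 − 0.14) = 0.090816
  coupling fatigue: 0.33 × 0.93 × 0.40 × (1 − 0.51) = 0.060152
  cavitation: 0.25 × 0.58 × 0.22 × (1 − 0.21) = 0.025201
The unnormalized weights sum to 0.19074.
P(coupling fatigue | evidence) = 0.060152 / 0.19074 ≈ 0.315.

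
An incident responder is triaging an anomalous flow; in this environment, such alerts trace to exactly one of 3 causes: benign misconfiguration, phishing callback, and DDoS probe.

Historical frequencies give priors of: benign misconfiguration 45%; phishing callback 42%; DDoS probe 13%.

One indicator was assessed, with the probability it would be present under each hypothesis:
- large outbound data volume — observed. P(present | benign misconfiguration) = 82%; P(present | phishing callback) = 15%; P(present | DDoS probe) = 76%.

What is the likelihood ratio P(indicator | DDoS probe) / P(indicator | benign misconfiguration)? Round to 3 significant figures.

Likelihood of this indicator under each hypothesis:
  DDoS probe: 0.76
  benign misconfiguration: 0.82
Bayes factor = 0.76 / 0.82 ≈ 0.927

0.927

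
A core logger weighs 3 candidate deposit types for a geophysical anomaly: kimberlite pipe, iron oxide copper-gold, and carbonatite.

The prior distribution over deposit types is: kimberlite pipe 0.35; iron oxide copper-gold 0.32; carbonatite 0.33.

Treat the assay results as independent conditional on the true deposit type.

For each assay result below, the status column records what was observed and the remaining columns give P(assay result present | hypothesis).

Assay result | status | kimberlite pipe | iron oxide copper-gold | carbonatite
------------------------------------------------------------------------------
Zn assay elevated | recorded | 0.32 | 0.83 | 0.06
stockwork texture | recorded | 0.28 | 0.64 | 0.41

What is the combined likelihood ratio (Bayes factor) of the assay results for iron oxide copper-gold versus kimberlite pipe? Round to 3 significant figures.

5.93

Joint likelihood of the assay result pattern under each hypothesis:
  iron oxide copper-gold: 0.83 × 0.64 = 0.5312
  kimberlite pipe: 0.32 × 0.28 = 0.0896
Bayes factor = 0.5312 / 0.0896 ≈ 5.93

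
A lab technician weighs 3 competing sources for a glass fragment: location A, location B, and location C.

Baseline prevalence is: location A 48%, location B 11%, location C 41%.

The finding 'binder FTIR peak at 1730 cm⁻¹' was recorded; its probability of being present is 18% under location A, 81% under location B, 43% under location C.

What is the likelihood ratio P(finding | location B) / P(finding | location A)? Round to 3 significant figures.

4.50

The Bayes factor is the ratio of the two likelihoods.
  location B: 0.81
  location A: 0.18
Bayes factor = 0.81 / 0.18 ≈ 4.50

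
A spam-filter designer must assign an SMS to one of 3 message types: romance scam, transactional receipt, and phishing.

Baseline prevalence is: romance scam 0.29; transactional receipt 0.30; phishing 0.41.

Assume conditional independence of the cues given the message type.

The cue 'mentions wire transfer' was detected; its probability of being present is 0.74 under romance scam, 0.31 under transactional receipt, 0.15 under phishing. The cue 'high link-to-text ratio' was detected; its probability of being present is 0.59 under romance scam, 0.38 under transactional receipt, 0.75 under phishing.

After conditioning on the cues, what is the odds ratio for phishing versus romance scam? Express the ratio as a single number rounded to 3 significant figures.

0.364

The normalizing constant cancels in an odds ratio, so compute prior × likelihood for the two hypotheses only:
  phishing: 0.41 × 0.15 × 0.75 = 0.046125
  romance scam: 0.29 × 0.74 × 0.59 = 0.12661
Posterior odds = 0.046125 / 0.12661 ≈ 0.364.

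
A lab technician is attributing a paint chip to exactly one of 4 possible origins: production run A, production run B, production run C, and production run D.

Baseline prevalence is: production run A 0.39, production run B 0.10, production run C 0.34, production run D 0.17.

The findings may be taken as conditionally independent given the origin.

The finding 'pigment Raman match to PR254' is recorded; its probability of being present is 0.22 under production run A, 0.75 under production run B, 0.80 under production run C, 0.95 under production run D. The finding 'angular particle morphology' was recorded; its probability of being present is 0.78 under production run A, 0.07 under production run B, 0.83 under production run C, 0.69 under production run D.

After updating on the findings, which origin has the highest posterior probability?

production run C

For each hypothesis, the unnormalized posterior weight is prior × product of the finding likelihoods:
  production run A: 0.39 × 0.22 × 0.78 = 0.066924
  production run B: 0.10 × 0.75 × 0.07 = 0.00525
  production run C: 0.34 × 0.80 × 0.83 = 0.22576
  production run D: 0.17 × 0.95 × 0.69 = 0.11143
Normalizing constant Z = 0.066924 + 0.00525 + 0.22576 + 0.11143 = 0.40937.
P(production run A | evidence) ≈ 0.066924 / 0.40937 ≈ 0.163
P(production run B | evidence) ≈ 0.00525 / 0.40937 ≈ 0.013
P(production run C | evidence) ≈ 0.22576 / 0.40937 ≈ 0.551
P(production run D | evidence) ≈ 0.11143 / 0.40937 ≈ 0.272
The largest is 0.551, so production run C is most probable.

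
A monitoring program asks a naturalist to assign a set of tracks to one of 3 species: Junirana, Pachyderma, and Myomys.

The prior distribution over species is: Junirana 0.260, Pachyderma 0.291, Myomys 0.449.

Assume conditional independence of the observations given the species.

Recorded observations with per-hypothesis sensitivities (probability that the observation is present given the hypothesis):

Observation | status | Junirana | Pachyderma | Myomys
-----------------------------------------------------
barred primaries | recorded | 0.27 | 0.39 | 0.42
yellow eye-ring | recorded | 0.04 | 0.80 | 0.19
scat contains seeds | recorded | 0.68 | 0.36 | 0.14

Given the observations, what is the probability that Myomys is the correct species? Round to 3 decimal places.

For each hypothesis, the unnormalized posterior weight is prior × product of the observation likelihoods:
  Junirana: 0.260 × 0.27 × 0.04 × 0.68 = 0.0019094
  Pachyderma: 0.291 × 0.39 × 0.80 × 0.36 = 0.032685
  Myomys: 0.449 × 0.42 × 0.19 × 0.14 = 0.0050162
The unnormalized weights sum to 0.039611.
P(Myomys | evidence) = 0.0050162 / 0.039611 ≈ 0.127.

0.127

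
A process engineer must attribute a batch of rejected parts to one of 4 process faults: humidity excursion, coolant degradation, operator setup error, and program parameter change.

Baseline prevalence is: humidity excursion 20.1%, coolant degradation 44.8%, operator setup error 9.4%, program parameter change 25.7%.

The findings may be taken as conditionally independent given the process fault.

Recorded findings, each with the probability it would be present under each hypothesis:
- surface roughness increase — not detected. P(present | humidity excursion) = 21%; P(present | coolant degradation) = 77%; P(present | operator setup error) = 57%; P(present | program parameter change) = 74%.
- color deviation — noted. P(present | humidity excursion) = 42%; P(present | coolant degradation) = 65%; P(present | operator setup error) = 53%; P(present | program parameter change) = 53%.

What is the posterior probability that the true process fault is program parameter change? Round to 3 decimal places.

0.186

Multiply each prior by the joint likelihood of the evidence pattern (using 1 − P(present | H) for each absent finding):
  humidity excursion: 0.201 × (1 − 0.21) × 0.42 = 0.066692
  coolant degradation: 0.448 × (1 − 0.77) × 0.65 = 0.066976
  operator setup error: 0.094 × (1 − 0.57) × 0.53 = 0.021423
  program parameter change: 0.257 × (1 − 0.74) × 0.53 = 0.035415
Normalizing constant Z = 0.066692 + 0.066976 + 0.021423 + 0.035415 = 0.19051.
P(program parameter change | evidence) = 0.035415 / 0.19051 ≈ 0.186.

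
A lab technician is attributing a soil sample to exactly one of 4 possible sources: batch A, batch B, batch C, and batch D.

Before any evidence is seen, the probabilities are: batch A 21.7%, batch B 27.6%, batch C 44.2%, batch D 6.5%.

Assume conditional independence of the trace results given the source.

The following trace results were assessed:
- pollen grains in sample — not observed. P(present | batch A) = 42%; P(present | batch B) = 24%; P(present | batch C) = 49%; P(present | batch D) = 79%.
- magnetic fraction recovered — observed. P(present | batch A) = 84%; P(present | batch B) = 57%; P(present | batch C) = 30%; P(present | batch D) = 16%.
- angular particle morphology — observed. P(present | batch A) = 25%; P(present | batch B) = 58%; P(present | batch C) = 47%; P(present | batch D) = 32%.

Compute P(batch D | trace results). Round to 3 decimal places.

Multiply each prior by the joint likelihood of the trace result pattern (using 1 − P(present | H) for each absent trace result):
  batch A: 0.217 × (1 − 0.42) × 0.84 × 0.25 = 0.026431
  batch B: 0.276 × (1 − 0.24) × 0.57 × 0.58 = 0.069347
  batch C: 0.442 × (1 − 0.49) × 0.30 × 0.47 = 0.031784
  batch D: 0.065 × (1 − 0.79) × 0.16 × 0.32 = 0.00069888
The unnormalized weights sum to 0.12826.
P(batch D | evidence) = 0.00069888 / 0.12826 ≈ 0.005.

0.005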